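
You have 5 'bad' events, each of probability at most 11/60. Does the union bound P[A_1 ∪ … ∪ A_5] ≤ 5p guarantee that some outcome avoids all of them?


Union bound: P[∪_{i=1}^{5} A_i] ≤ Σ_i P[A_i] ≤ 5·p = 5·(11/60) = 11/12.
Numerically: 11/12 ≈ 0.91667.
Is 11/12 < 1? YES.
Since P[∪ A_i] ≤ 11/12 < 1, the complement has P[∩ A_i^c] ≥ 1 − 11/12 = 1/12 > 0, so some outcome avoids every A_i.

5·p = 11/12 ≈ 0.91667; existence CERTIFIED by the union bound.


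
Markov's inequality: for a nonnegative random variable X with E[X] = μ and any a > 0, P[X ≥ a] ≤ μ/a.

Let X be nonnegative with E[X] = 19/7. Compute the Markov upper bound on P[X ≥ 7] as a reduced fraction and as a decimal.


μ = E[X] = 19/7, a = 7.
Markov: P[X ≥ 7] ≤ μ/a = (19/7)/7 = 19/49.
Numerically: ≈ 0.387755.
(Since a = 7 > μ = 2.714286, the bound 19/49 is < 1 and informative.)

P[X ≥ 7] ≤ 19/49 ≈ 0.387755.


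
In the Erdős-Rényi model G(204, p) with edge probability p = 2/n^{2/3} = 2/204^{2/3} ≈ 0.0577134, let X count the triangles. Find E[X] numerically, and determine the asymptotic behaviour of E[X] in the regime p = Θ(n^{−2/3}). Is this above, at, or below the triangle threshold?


Number of potential triangles: C(204, 3) = 1394204.
Each occurs with probability p³ ≈ (0.0577134)³ ≈ 1.92233756e-04.
By linearity: E[X] = C(204, 3)·p³ ≈ 1394204 · 1.92233756e-04 ≈ 268.013072.
Since α = 2/3 < 1, p = c/n^{2/3} ≫ 1/n is above the triangle threshold p ~ 1/n. Asymptotically E[X] ~ (c³/6)·n^{3(1−α)} = (2³/6)·n^{1} → ∞; triangles are abundant w.h.p.

E[X] ≈ 268.013072; in regime p = Θ(1/n^{2/3}) E[X] diverges (above the triangle threshold p ~ 1/n).


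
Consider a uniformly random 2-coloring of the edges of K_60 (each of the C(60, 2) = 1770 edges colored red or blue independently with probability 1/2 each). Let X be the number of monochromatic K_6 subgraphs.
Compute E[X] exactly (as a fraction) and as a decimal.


Let X = Σ_S X_S over the C(60, 6) = 50063860 subsets S of size 6, where X_S = 1 if the K_6 on S is monochromatic.
For a fixed S, the K_6 on S has C(6, 2) = 15 edges. P[all 15 edges red] = (1/2)^15, and likewise for blue, so P[monochromatic] = 2·(1/2)^15 = 2^{1 − 15} = 1/16384.
Summing: E[X] = C(60, 6) · 2^{1 − 15} = 50063860 · 1/16384 = 12515965/4096.
Numerically: E[X] ≈ 3055.65552.

E[X] = C(60,6)·2^(1−C(6,2)) = 12515965/4096 ≈ 3055.65552.


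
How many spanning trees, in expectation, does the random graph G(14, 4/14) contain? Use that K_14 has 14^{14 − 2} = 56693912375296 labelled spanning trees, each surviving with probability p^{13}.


K_14 has 14^{14 − 2} = 56693912375296 labelled spanning trees.
For each such spanning tree H, let X_H = 1 if all 13 edges of H are present in G. Then P[X_H = 1] = p^{13} = (2/7)^{13} = 8192/96889010407.
By linearity: E[X] = Σ_H E[X_H] = 56693912375296 · p^{13} = 56693912375296 · 8192/96889010407 = 33554432/7.
Numerically: E[X] ≈ 4.7935e+06.

E[X] = 56693912375296 · (2/7)^{13} = 33554432/7 ≈ 4.7935e+06.


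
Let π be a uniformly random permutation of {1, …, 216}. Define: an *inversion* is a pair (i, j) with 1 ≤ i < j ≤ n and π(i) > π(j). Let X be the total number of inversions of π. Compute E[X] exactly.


Write X = Σ X_I over the C(216, 2) = 23220 pairs i < j, with X_I the indicator of one inversion.
There are 23220 indicators.
For each fixed pair i < j, the values π(i) and π(j) are two distinct elements of {1, …, 216} in uniformly random order; by symmetry P[π(i) > π(j)] = 1/2.
By linearity: E[X] = 23220 · (1/2) = C(216, 2) · (1/2) = 23220/2 = 11610 ≈ 11610.00000.

E[X] = 11610 = 11610.00000.


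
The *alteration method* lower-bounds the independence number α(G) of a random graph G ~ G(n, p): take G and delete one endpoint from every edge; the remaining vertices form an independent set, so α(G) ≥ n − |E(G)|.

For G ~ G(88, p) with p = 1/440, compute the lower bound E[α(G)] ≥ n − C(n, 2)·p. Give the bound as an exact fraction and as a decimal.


E[|E(G)|] = C(88, 2)·p = 3828 · (1/440) = 87/10.
E[α(G)] ≥ n − E[|E(G)|] = 88 − 87/10 = 793/10.
Numerically: ≈ 79.300000.
(This is only a lower bound; the true E[α(G)] may be larger.)

E[α(G)] ≥ 793/10 ≈ 79.300000.


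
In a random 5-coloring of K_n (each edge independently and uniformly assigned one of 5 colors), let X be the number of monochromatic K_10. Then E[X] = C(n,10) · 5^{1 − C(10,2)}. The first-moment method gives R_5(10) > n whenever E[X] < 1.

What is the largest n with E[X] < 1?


We need C(n, 10) · 5^{1 − 45} < 1, i.e. C(n, 10) < 5^{45 − 1} = 5684341886080801486968994140625.
Check values of n near the boundary:
  n = 5390: C(5390, 10) = 5655833965919099070255434039753; 5655833965919099070255434039753 < 5684341886080801486968994140625? YES
  n = 5391: C(5391, 10) = 5666344714787188828795213697883; 5666344714787188828795213697883 < 5684341886080801486968994140625? YES
  n = 5392: C(5392, 10) = 5676873040158402483252283957448; 5676873040158402483252283957448 < 5684341886080801486968994140625? YES
  n = 5393: C(5393, 10) = 5687418968154238267170642278008; 5687418968154238267170642278008 < 5684341886080801486968994140625? NO
  n = 5394: C(5394, 10) = 5697982524930156243149785372878; 5697982524930156243149785372878 < 5684341886080801486968994140625? NO
The largest n with C(n, 10) < 5684341886080801486968994140625 is n = 5392 (where E[X] = 5676873040158402483252283957448/5684341886080801486968994140625 ≈ 0.999). Hence R_5(10) > 5392, i.e. R_5(10) ≥ 5393.

Largest n = 5392; hence R_5(10) > 5392.


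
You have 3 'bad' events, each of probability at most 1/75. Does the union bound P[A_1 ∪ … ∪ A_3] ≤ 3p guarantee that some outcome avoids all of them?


Union bound: P[∪_{i=1}^{3} A_i] ≤ Σ_i P[A_i] ≤ 3·p = 3·(1/75) = 1/25.
Numerically: 1/25 ≈ 0.0400000.
Is 1/25 < 1? YES.
Since P[∪ A_i] ≤ 1/25 < 1, the complement has P[∩ A_i^c] ≥ 1 − 1/25 = 24/25 > 0, so some outcome avoids every A_i.

3·p = 1/25 ≈ 0.0400000; existence CERTIFIED by the union bound.


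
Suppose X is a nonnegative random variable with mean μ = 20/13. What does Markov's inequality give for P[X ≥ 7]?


μ = E[X] = 20/13, a = 7.
Markov: P[X ≥ 7] ≤ μ/a = (20/13)/7 = 20/91.
Numerically: ≈ 0.21978.
(Since a = 7 > μ = 1.53846, the bound 20/91 is < 1 and informative.)

P[X ≥ 7] ≤ 20/91 ≈ 0.21978.


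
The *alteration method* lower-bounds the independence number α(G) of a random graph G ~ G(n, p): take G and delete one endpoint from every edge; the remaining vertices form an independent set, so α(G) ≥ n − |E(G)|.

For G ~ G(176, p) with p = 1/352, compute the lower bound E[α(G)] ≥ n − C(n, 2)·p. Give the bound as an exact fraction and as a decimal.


E[|E(G)|] = C(176, 2)·p = 15400 · (1/352) = 175/4.
E[α(G)] ≥ n − E[|E(G)|] = 176 − 175/4 = 529/4.
Numerically: ≈ 132.250000.
(This is only a lower bound; the true E[α(G)] may be larger.)

E[α(G)] ≥ 529/4 ≈ 132.250000.


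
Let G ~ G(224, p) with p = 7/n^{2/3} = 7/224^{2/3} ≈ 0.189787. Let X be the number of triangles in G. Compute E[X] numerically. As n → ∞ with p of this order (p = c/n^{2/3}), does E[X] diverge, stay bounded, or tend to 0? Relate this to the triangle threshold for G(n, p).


Number of potential triangles: C(224, 3) = 1848224.
Each occurs with probability p³ ≈ (0.189787)³ ≈ 6.83593750e-03.
By linearity: E[X] = C(224, 3)·p³ ≈ 1848224 · 6.83593750e-03 ≈ 12634.343750.
Since α = 2/3 < 1, p = c/n^{2/3} ≫ 1/n is above the triangle threshold p ~ 1/n. Asymptotically E[X] ~ (c³/6)·n^{3(1−α)} = (7³/6)·n^{1} → ∞; triangles are abundant w.h.p.

E[X] ≈ 12634.343750; in regime p = Θ(1/n^{2/3}) E[X] diverges (above the triangle threshold p ~ 1/n).


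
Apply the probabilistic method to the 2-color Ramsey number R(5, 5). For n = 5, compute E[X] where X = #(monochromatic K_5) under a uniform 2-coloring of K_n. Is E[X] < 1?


E[X] = C(5, 5) · 2^{1 − 10} = 1 · 2^{−9} = 1/512.
As a reduced fraction: E[X] = 1/512 ≈ 0.001953.
Is E[X] < 1? YES.
Since E[X] < 1, there exists a 2-coloring of K_{5} with no monochromatic K_5; hence R(5, 5) > 5.

E[X] = 1/512 ≈ 0.001953; E[X] < 1, so R(5, 5) > 5.


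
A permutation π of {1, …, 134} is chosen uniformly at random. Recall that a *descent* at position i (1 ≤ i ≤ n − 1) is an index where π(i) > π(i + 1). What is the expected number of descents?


Write X = Σ X_I over i = 1, …, 133, with X_I the indicator of one descent.
There are 133 indicators.
For each fixed i, the pair (π(i), π(i+1)) is a uniformly random ordered pair of distinct values from {1, …, 134}; by symmetry P[π(i) > π(i+1)] = 1/2.
By linearity: E[X] = 133 · (1/2) = (134 − 1) · (1/2) = 133/2 ≈ 66.5000.

E[X] = 133/2 = 66.5000.


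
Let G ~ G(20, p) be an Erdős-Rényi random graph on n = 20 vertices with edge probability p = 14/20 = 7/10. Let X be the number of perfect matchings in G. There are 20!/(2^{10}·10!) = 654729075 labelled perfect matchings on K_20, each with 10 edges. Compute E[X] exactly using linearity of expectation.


K_20 has 20!/(2^{10}·10!) = 654729075 labelled perfect matchings.
For each such perfect matching H, let X_H = 1 if all 10 edges of H are present in G. Then P[X_H = 1] = p^{10} = (7/10)^{10} = 282475249/10000000000.
Summing the indicators: E[X] = Σ_H E[X_H] = 654729075 · p^{10} = 654729075 · 282475249/10000000000 = 7397790339526587/400000000.
Numerically: E[X] ≈ 1.8494e+07.

E[X] = 654729075 · (7/10)^{10} = 7397790339526587/400000000 ≈ 1.8494e+07.


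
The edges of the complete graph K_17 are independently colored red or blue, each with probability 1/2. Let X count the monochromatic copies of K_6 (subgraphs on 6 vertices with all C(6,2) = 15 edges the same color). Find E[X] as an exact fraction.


Let X = Σ_S X_S over the C(17, 6) = 12376 subsets S of size 6, where X_S = 1 if the K_6 on S is monochromatic.
For a fixed S, the K_6 on S has C(6, 2) = 15 edges. P[all 15 edges red] = (1/2)^15, and likewise for blue, so P[monochromatic] = 2·(1/2)^15 = 2^{1 − 15} = 1/16384.
By linearity of expectation: E[X] = C(17, 6) · 2^{1 − 15} = 12376 · 1/16384 = 1547/2048.
Numerically: E[X] ≈ 0.755.

E[X] = C(17,6)·2^(1−C(6,2)) = 1547/2048 ≈ 0.755.


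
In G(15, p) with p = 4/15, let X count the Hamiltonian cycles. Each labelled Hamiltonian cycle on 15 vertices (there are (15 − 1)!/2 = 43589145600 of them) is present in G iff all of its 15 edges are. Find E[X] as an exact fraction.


K_15 has (15 − 1)!/2 = 43589145600 labelled Hamiltonian cycles.
For each such Hamiltonian cycle H, let X_H = 1 if all 15 edges of H are present in G. Then P[X_H = 1] = p^{15} = (4/15)^{15} = 1073741824/437893890380859375.
By linearity: E[X] = Σ_H E[X_H] = 43589145600 · p^{15} = 43589145600 · 1073741824/437893890380859375 = 7704277975826432/72081298828125.
Numerically: E[X] ≈ 106.883.

E[X] = 43589145600 · (4/15)^{15} = 7704277975826432/72081298828125 ≈ 106.883.


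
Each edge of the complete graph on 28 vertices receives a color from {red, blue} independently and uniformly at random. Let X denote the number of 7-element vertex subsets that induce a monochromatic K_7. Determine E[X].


Let X = Σ_S X_S over the C(28, 7) = 1184040 subsets S of size 7, where X_S = 1 if the K_7 on S is monochromatic.
For a fixed S, the K_7 on S has C(7, 2) = 21 edges. P[all 21 edges red] = (1/2)^21, and likewise for blue, so P[monochromatic] = 2·(1/2)^21 = 2^{1 − 21} = 1/1048576.
By linearity of expectation: E[X] = C(28, 7) · 2^{1 − 21} = 1184040 · 1/1048576 = 148005/131072.
Numerically: E[X] ≈ 1.129189.

E[X] = C(28,7)·2^(1−C(7,2)) = 148005/131072 ≈ 1.129189.


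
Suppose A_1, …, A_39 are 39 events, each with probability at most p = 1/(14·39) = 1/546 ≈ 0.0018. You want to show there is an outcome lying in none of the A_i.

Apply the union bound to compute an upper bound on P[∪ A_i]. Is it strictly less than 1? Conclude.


Union bound: P[∪_{i=1}^{39} A_i] ≤ Σ_i P[A_i] ≤ 39·p = 39·(1/546) = 1/14.
Numerically: 1/14 ≈ 0.0714.
Is 1/14 < 1? YES.
Since P[∪ A_i] ≤ 1/14 < 1, the complement has P[∩ A_i^c] ≥ 1 − 1/14 = 13/14 > 0, so some outcome avoids every A_i.

39·p = 1/14 ≈ 0.0714; existence CERTIFIED by the union bound.


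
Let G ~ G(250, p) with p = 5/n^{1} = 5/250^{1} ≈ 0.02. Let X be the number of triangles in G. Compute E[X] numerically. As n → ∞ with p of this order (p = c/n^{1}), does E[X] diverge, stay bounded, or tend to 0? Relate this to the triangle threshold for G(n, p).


Number of potential triangles: C(250, 3) = 2573000.
Each occurs with probability p³ ≈ (0.02)³ ≈ 8.0000000e-06.
By linearity: E[X] = C(250, 3)·p³ ≈ 2573000 · 8.0000000e-06 ≈ 20.58400.
Here α = 1, so p = 5/n is exactly at the triangle threshold p ~ 1/n. Asymptotically E[X] → c³/6 = 5³/6 = 125/6 ≈ 20.83333, a bounded constant. In this regime the triangle count is asymptotically Poisson(c³/6).

E[X] ≈ 20.58400; in regime p = Θ(1/n^{1}) E[X] stays bounded (at the triangle threshold p ~ 1/n).


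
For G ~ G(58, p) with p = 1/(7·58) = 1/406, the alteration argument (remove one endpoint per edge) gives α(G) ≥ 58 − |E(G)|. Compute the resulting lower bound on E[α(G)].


E[|E(G)|] = C(58, 2)·p = 1653 · (1/406) = 57/14.
E[α(G)] ≥ n − E[|E(G)|] = 58 − 57/14 = 755/14.
Numerically: ≈ 53.929.
(This is only a lower bound; the true E[α(G)] may be larger.)

E[α(G)] ≥ 755/14 ≈ 53.929.


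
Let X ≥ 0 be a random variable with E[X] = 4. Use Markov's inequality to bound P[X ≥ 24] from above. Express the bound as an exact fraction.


μ = E[X] = 4, a = 24.
Markov: P[X ≥ 24] ≤ μ/a = (4)/24 = 1/6.
Numerically: ≈ 0.167.
(Since a = 24 > μ = 4.000, the bound 1/6 is < 1 and informative.)

P[X ≥ 24] ≤ 1/6 ≈ 0.167.


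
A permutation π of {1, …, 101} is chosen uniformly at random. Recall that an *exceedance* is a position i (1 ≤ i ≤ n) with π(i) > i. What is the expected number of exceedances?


Write X = Σ_{i=1}^{101} X_i, where X_i = 1_{π(i) > i}.
For each fixed i, π(i) is uniform over {1, …, 101} (marginal of a uniform permutation), so P[π(i) > i] = (n − i)/n. Summing: Σ_{i=1}^{101} (n − i)/n = (0 + 1 + … + 100)/101 = 101(101 − 1)/(2·101) = (101 − 1)/2.
Hence E[X] = Σ_{i=1}^{101} (101 − i)/101 = 50 ≈ 50.0000.

E[X] = 50 = 50.0000.


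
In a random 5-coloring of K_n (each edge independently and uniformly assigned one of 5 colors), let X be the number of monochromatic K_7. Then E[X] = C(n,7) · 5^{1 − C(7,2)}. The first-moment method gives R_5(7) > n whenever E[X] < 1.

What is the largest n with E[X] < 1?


We need C(n, 7) · 5^{1 − 21} < 1, i.e. C(n, 7) < 5^{21 − 1} = 95367431640625.
Check values of n near the boundary:
  n = 335: C(335, 7) = 88202498238195; 88202498238195 < 95367431640625? YES
  n = 336: C(336, 7) = 90079147136880; 90079147136880 < 95367431640625? YES
  n = 337: C(337, 7) = 91989916924632; 91989916924632 < 95367431640625? YES
  n = 338: C(338, 7) = 93935323022736; 93935323022736 < 95367431640625? YES
  n = 339: C(339, 7) = 95915887062372; 95915887062372 < 95367431640625? NO
  n = 340: C(340, 7) = 97932136940560; 97932136940560 < 95367431640625? NO
The largest n with C(n, 7) < 95367431640625 is n = 338 (where E[X] = 93935323022736/95367431640625 ≈ 0.98498). Hence R_5(7) > 338, i.e. R_5(7) ≥ 339.

Largest n = 338; hence R_5(7) > 338.


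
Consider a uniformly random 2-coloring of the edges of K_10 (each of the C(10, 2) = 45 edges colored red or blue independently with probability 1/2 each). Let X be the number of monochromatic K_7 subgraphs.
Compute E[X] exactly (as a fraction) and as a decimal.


Let X = Σ_S X_S over the C(10, 7) = 120 subsets S of size 7, where X_S = 1 if the K_7 on S is monochromatic.
For a fixed S, the K_7 on S has C(7, 2) = 21 edges. P[all 21 edges red] = (1/2)^21, and likewise for blue, so P[monochromatic] = 2·(1/2)^21 = 2^{1 − 21} = 1/1048576.
By linearity of expectation: E[X] = C(10, 7) · 2^{1 − 21} = 120 · 1/1048576 = 15/131072.
Numerically: E[X] ≈ 0.000.

E[X] = C(10,7)·2^(1−C(7,2)) = 15/131072 ≈ 0.000.


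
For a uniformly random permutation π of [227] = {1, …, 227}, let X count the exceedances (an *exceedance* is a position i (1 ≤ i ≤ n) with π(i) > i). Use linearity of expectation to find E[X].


Write X = Σ_{i=1}^{227} X_i, where X_i = 1_{π(i) > i}.
For each fixed i, π(i) is uniform over {1, …, 227} (marginal of a uniform permutation), so P[π(i) > i] = (n − i)/n. Summing: Σ_{i=1}^{227} (n − i)/n = (0 + 1 + … + 226)/227 = 227(227 − 1)/(2·227) = (227 − 1)/2.
Hence E[X] = Σ_{i=1}^{227} (227 − i)/227 = 113 ≈ 113.000000.

E[X] = 113 = 113.000000.


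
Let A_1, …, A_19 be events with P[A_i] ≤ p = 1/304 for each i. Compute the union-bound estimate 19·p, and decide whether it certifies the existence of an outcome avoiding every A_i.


Union bound: P[∪_{i=1}^{19} A_i] ≤ Σ_i P[A_i] ≤ 19·p = 19·(1/304) = 1/16.
Numerically: 1/16 ≈ 0.062.
Is 1/16 < 1? YES.
Since P[∪ A_i] ≤ 1/16 < 1, the complement has P[∩ A_i^c] ≥ 1 − 1/16 = 15/16 > 0, so some outcome avoids every A_i.

19·p = 1/16 ≈ 0.062; existence CERTIFIED by the union bound.


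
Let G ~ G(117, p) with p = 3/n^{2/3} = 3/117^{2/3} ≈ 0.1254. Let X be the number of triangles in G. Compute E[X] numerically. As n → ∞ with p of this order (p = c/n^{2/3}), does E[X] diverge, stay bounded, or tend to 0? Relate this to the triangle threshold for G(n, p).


Number of potential triangles: C(117, 3) = 260130.
Each occurs with probability p³ ≈ (0.1254)³ ≈ 1.972387e-03.
By linearity: E[X] = C(117, 3)·p³ ≈ 260130 · 1.972387e-03 ≈ 513.0769.
Since α = 2/3 < 1, p = c/n^{2/3} ≫ 1/n is above the triangle threshold p ~ 1/n. Asymptotically E[X] ~ (c³/6)·n^{3(1−α)} = (3³/6)·n^{1} → ∞; triangles are abundant w.h.p.

E[X] ≈ 513.0769; in regime p = Θ(1/n^{2/3}) E[X] diverges (above the triangle threshold p ~ 1/n).


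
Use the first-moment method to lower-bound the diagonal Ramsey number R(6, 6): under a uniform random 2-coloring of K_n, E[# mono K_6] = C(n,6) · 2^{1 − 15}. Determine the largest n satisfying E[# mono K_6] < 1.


We need C(n, 6) · 2^{1 − 15} < 1, i.e. C(n, 6) < 2^{15 − 1} = 16384.
Check values of n near the boundary:
  n = 14: C(14, 6) = 3003; 3003 < 16384? YES
  n = 15: C(15, 6) = 5005; 5005 < 16384? YES
  n = 16: C(16, 6) = 8008; 8008 < 16384? YES
  n = 17: C(17, 6) = 12376; 12376 < 16384? YES
  n = 18: C(18, 6) = 18564; 18564 < 16384? NO
  n = 19: C(19, 6) = 27132; 27132 < 16384? NO
  n = 20: C(20, 6) = 38760; 38760 < 16384? NO
The largest n with C(n, 6) < 16384 is n = 17 (where E[X] = 1547/2048 ≈ 0.755). Hence R(6, 6) > 17, i.e. R(6, 6) ≥ 18.

Largest n = 17; hence R(6, 6) > 17.


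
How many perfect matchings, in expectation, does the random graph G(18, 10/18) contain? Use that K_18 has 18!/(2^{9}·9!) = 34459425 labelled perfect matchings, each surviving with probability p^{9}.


K_18 has 18!/(2^{9}·9!) = 34459425 labelled perfect matchings.
For each such perfect matching H, let X_H = 1 if all 9 edges of H are present in G. Then P[X_H = 1] = p^{9} = (5/9)^{9} = 1953125/387420489.
Summing the indicators: E[X] = Σ_H E[X_H] = 34459425 · p^{9} = 34459425 · 1953125/387420489 = 830908203125/4782969.
Numerically: E[X] ≈ 1.74e+05.

E[X] = 34459425 · (5/9)^{9} = 830908203125/4782969 ≈ 1.74e+05.


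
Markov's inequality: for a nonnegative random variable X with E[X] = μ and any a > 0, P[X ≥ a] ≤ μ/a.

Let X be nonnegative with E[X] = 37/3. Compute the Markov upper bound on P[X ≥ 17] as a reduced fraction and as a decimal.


μ = E[X] = 37/3, a = 17.
Markov: P[X ≥ 17] ≤ μ/a = (37/3)/17 = 37/51.
Numerically: ≈ 0.725490.
(Since a = 17 > μ = 12.333333, the bound 37/51 is < 1 and informative.)

P[X ≥ 17] ≤ 37/51 ≈ 0.725490.


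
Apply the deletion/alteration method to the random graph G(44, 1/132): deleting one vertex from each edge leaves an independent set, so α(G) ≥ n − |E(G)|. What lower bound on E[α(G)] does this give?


E[|E(G)|] = C(44, 2)·p = 946 · (1/132) = 43/6.
E[α(G)] ≥ n − E[|E(G)|] = 44 − 43/6 = 221/6.
Numerically: ≈ 36.8333.
(This is only a lower bound; the true E[α(G)] may be larger.)

E[α(G)] ≥ 221/6 ≈ 36.8333.


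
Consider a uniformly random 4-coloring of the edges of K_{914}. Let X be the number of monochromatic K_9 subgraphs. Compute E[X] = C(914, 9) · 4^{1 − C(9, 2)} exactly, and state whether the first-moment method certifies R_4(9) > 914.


E[X] = C(914, 9) · 4^{1 − 36} = 1179217089587653905932 · 4^{−35} = 1179217089587653905932/1180591620717411303424.
As a reduced fraction: E[X] = 294804272396913476483/295147905179352825856 ≈ 0.9988357.
Is E[X] < 1? YES.
Since E[X] < 1, there exists a 4-coloring of K_{914} with no monochromatic K_9; hence R_4(9) > 914.

E[X] = 294804272396913476483/295147905179352825856 ≈ 0.9988357; E[X] < 1, so R_4(9) > 914.


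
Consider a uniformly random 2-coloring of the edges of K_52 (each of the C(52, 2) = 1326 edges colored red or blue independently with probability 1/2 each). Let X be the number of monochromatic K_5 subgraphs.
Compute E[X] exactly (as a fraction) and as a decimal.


Let X = Σ_S X_S over the C(52, 5) = 2598960 subsets S of size 5, where X_S = 1 if the K_5 on S is monochromatic.
For a fixed S, the K_5 on S has C(5, 2) = 10 edges. P[all 10 edges red] = (1/2)^10, and likewise for blue, so P[monochromatic] = 2·(1/2)^10 = 2^{1 − 10} = 1/512.
By linearity: E[X] = C(52, 5) · 2^{1 − 10} = 2598960 · 1/512 = 162435/32.
Numerically: E[X] ≈ 5076.093750.

E[X] = C(52,5)·2^(1−C(5,2)) = 162435/32 ≈ 5076.093750.


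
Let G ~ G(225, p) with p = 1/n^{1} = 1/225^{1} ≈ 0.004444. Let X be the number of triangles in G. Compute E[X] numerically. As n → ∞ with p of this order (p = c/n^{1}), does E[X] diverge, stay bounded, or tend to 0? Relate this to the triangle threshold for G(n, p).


Number of potential triangles: C(225, 3) = 1873200.
Each occurs with probability p³ ≈ (0.004444)³ ≈ 8.779150e-08.
By linearity: E[X] = C(225, 3)·p³ ≈ 1873200 · 8.779150e-08 ≈ 0.1645.
Here α = 1, so p = 1/n is exactly at the triangle threshold p ~ 1/n. Asymptotically E[X] → c³/6 = 1³/6 = 1/6 ≈ 0.1667, a bounded constant. In this regime the triangle count is asymptotically Poisson(c³/6).

E[X] ≈ 0.1645; in regime p = Θ(1/n^{1}) E[X] stays bounded (at the triangle threshold p ~ 1/n).


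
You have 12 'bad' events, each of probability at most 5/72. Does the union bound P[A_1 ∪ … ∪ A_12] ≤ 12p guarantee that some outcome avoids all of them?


Union bound: P[∪_{i=1}^{12} A_i] ≤ Σ_i P[A_i] ≤ 12·p = 12·(5/72) = 5/6.
Numerically: 5/6 ≈ 0.8333333.
Is 5/6 < 1? YES.
Since P[∪ A_i] ≤ 5/6 < 1, the complement has P[∩ A_i^c] ≥ 1 − 5/6 = 1/6 > 0, so some outcome avoids every A_i.

12·p = 5/6 ≈ 0.8333333; existence CERTIFIED by the union bound.


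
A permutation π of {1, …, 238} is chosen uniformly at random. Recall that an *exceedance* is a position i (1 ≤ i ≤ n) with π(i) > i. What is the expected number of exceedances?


Write X = Σ_{i=1}^{238} X_i, where X_i = 1_{π(i) > i}.
For each fixed i, π(i) is uniform over {1, …, 238} (marginal of a uniform permutation), so P[π(i) > i] = (n − i)/n. Summing: Σ_{i=1}^{238} (n − i)/n = (0 + 1 + … + 237)/238 = 238(238 − 1)/(2·238) = (238 − 1)/2.
Hence E[X] = Σ_{i=1}^{238} (238 − i)/238 = 237/2 ≈ 118.500000.

E[X] = 237/2 = 118.500000.


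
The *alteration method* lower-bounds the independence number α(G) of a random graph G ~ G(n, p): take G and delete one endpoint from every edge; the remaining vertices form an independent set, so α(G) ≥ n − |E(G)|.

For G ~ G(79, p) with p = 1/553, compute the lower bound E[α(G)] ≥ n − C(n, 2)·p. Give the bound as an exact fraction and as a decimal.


E[|E(G)|] = C(79, 2)·p = 3081 · (1/553) = 39/7.
E[α(G)] ≥ n − E[|E(G)|] = 79 − 39/7 = 514/7.
Numerically: ≈ 73.428571.
(This is only a lower bound; the true E[α(G)] may be larger.)

E[α(G)] ≥ 514/7 ≈ 73.428571.


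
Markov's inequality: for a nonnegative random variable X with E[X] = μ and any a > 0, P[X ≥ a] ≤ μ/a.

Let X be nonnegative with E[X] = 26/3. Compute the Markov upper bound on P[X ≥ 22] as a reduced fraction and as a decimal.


μ = E[X] = 26/3, a = 22.
Markov: P[X ≥ 22] ≤ μ/a = (26/3)/22 = 13/33.
Numerically: ≈ 0.393939.
(Since a = 22 > μ = 8.666667, the bound 13/33 is < 1 and informative.)

P[X ≥ 22] ≤ 13/33 ≈ 0.393939.


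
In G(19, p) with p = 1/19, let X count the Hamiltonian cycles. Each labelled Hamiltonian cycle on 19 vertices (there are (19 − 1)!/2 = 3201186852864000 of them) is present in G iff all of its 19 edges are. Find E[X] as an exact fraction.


K_19 has (19 − 1)!/2 = 3201186852864000 labelled Hamiltonian cycles.
For each such Hamiltonian cycle H, let X_H = 1 if all 19 edges of H are present in G. Then P[X_H = 1] = p^{19} = (1/19)^{19} = 1/1978419655660313589123979.
Summing the indicators: E[X] = Σ_H E[X_H] = 3201186852864000 · p^{19} = 3201186852864000 · 1/1978419655660313589123979 = 3201186852864000/1978419655660313589123979.
Numerically: E[X] ≈ 1.62e-09.

E[X] = 3201186852864000 · (1/19)^{19} = 3201186852864000/1978419655660313589123979 ≈ 1.62e-09.


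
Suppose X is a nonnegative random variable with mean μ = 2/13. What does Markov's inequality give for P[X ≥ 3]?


μ = E[X] = 2/13, a = 3.
Markov: P[X ≥ 3] ≤ μ/a = (2/13)/3 = 2/39.
Numerically: ≈ 0.051282.
(Since a = 3 > μ = 0.153846, the bound 2/39 is < 1 and informative.)

P[X ≥ 3] ≤ 2/39 ≈ 0.051282.


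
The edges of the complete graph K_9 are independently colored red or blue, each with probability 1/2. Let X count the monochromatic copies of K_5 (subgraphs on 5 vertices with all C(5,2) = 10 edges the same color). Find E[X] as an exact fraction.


Let X = Σ_S X_S over the C(9, 5) = 126 subsets S of size 5, where X_S = 1 if the K_5 on S is monochromatic.
For a fixed S, the K_5 on S has C(5, 2) = 10 edges. P[all 10 edges red] = (1/2)^10, and likewise for blue, so P[monochromatic] = 2·(1/2)^10 = 2^{1 − 10} = 1/512.
By linearity: E[X] = C(9, 5) · 2^{1 − 10} = 126 · 1/512 = 63/256.
Numerically: E[X] ≈ 0.246.

E[X] = C(9,5)·2^(1−C(5,2)) = 63/256 ≈ 0.246.


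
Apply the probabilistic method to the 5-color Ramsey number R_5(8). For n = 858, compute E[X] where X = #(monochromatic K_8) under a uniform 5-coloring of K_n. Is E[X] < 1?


E[X] = C(858, 8) · 5^{1 − 28} = 7049584530256467771 · 5^{−27} = 7049584530256467771/7450580596923828125.
As a reduced fraction: E[X] = 7049584530256467771/7450580596923828125 ≈ 0.946.
Is E[X] < 1? YES.
Since E[X] < 1, there exists a 5-coloring of K_{858} with no monochromatic K_8; hence R_5(8) > 858.

E[X] = 7049584530256467771/7450580596923828125 ≈ 0.946; E[X] < 1, so R_5(8) > 858.


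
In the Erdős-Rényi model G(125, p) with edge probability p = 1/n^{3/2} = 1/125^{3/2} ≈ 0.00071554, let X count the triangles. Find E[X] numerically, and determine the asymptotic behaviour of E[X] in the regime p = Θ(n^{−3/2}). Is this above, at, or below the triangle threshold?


Number of potential triangles: C(125, 3) = 317750.
Each occurs with probability p³ ≈ (0.00071554)³ ≈ 3.6635738e-10.
By linearity: E[X] = C(125, 3)·p³ ≈ 317750 · 3.6635738e-10 ≈ 0.00012.
Since α = 3/2 > 1, p = c/n^{3/2} = o(1/n) is below the triangle threshold p ~ 1/n. Asymptotically E[X] ~ (c³/6)·n^{3(1−α)} = (1³/6)·n^{-1.5} → 0, so by Markov's inequality G has no triangles w.h.p.

E[X] ≈ 0.00012; in regime p = Θ(1/n^{3/2}) E[X] tends to 0 (below the triangle threshold p ~ 1/n).


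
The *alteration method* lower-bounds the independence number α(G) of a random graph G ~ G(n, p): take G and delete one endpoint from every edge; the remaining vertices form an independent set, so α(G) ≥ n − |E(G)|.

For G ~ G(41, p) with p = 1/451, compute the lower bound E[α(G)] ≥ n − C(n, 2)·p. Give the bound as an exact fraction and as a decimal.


E[|E(G)|] = C(41, 2)·p = 820 · (1/451) = 20/11.
E[α(G)] ≥ n − E[|E(G)|] = 41 − 20/11 = 431/11.
Numerically: ≈ 39.181818.
(This is only a lower bound; the true E[α(G)] may be larger.)

E[α(G)] ≥ 431/11 ≈ 39.181818.


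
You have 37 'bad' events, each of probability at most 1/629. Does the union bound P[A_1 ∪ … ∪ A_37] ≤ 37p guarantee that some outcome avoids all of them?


Union bound: P[∪_{i=1}^{37} A_i] ≤ Σ_i P[A_i] ≤ 37·p = 37·(1/629) = 1/17.
Numerically: 1/17 ≈ 0.058824.
Is 1/17 < 1? YES.
Since P[∪ A_i] ≤ 1/17 < 1, the complement has P[∩ A_i^c] ≥ 1 − 1/17 = 16/17 > 0, so some outcome avoids every A_i.

37·p = 1/17 ≈ 0.058824; existence CERTIFIED by the union bound.


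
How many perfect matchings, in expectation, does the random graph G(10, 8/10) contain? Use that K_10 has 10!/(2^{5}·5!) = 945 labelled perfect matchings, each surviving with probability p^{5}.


K_10 has 10!/(2^{5}·5!) = 945 labelled perfect matchings.
For each such perfect matching H, let X_H = 1 if all 5 edges of H are present in G. Then P[X_H = 1] = p^{5} = (4/5)^{5} = 1024/3125.
By linearity: E[X] = Σ_H E[X_H] = 945 · p^{5} = 945 · 1024/3125 = 193536/625.
Numerically: E[X] ≈ 310.

E[X] = 945 · (4/5)^{5} = 193536/625 ≈ 310.


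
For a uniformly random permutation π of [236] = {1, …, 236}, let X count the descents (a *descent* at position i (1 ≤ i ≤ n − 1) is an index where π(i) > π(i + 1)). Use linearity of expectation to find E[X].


Write X = Σ X_I over i = 1, …, 235, with X_I the indicator of one descent.
There are 235 indicators.
For each fixed i, the pair (π(i), π(i+1)) is a uniformly random ordered pair of distinct values from {1, …, 236}; by symmetry P[π(i) > π(i+1)] = 1/2.
By linearity: E[X] = 235 · (1/2) = (236 − 1) · (1/2) = 235/2 ≈ 117.500000.

E[X] = 235/2 = 117.500000.


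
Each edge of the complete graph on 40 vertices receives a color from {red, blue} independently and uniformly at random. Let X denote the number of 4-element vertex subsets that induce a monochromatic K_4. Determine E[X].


Let X = Σ_S X_S over the C(40, 4) = 91390 subsets S of size 4, where X_S = 1 if the K_4 on S is monochromatic.
For a fixed S, the K_4 on S has C(4, 2) = 6 edges. P[all 6 edges red] = (1/2)^6, and likewise for blue, so P[monochromatic] = 2·(1/2)^6 = 2^{1 − 6} = 1/32.
Summing: E[X] = C(40, 4) · 2^{1 − 6} = 91390 · 1/32 = 45695/16.
Numerically: E[X] ≈ 2855.938.

E[X] = C(40,4)·2^(1−C(4,2)) = 45695/16 ≈ 2855.938.


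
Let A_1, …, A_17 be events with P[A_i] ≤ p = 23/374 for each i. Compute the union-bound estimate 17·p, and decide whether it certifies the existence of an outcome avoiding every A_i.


Union bound: P[∪_{i=1}^{17} A_i] ≤ Σ_i P[A_i] ≤ 17·p = 17·(23/374) = 23/22.
Numerically: 23/22 ≈ 1.045455.
Is 23/22 < 1? NO.
Since the bound 23/22 is ≥ 1, the union bound is uninformative here; it does NOT by itself certify existence.

17·p = 23/22 ≈ 1.045455; existence NOT certified by the union bound.


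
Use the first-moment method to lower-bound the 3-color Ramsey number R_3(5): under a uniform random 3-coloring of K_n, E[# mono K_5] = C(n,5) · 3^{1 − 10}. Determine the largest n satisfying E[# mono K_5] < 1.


We need C(n, 5) · 3^{1 − 10} < 1, i.e. C(n, 5) < 3^{10 − 1} = 19683.
Check values of n near the boundary:
  n = 19: C(19, 5) = 11628; 11628 < 19683? YES
  n = 20: C(20, 5) = 15504; 15504 < 19683? YES
  n = 21: C(21, 5) = 20349; 20349 < 19683? NO
The largest n with C(n, 5) < 19683 is n = 20 (where E[X] = 5168/6561 ≈ 0.7877). Hence R_3(5) > 20, i.e. R_3(5) ≥ 21.

Largest n = 20; hence R_3(5) > 20.


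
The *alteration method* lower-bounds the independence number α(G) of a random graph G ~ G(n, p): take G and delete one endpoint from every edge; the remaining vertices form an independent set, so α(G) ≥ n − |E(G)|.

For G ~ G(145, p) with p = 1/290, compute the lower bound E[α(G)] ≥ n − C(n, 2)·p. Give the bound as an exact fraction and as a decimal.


E[|E(G)|] = C(145, 2)·p = 10440 · (1/290) = 36.
E[α(G)] ≥ n − E[|E(G)|] = 145 − 36 = 109.
Numerically: ≈ 109.0000.
(This is only a lower bound; the true E[α(G)] may be larger.)

E[α(G)] ≥ 109 ≈ 109.0000.


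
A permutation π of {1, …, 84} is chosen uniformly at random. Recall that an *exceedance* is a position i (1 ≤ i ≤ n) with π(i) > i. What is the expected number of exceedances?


Write X = Σ_{i=1}^{84} X_i, where X_i = 1_{π(i) > i}.
For each fixed i, π(i) is uniform over {1, …, 84} (marginal of a uniform permutation), so P[π(i) > i] = (n − i)/n. Summing: Σ_{i=1}^{84} (n − i)/n = (0 + 1 + … + 83)/84 = 84(84 − 1)/(2·84) = (84 − 1)/2.
Hence E[X] = Σ_{i=1}^{84} (84 − i)/84 = 83/2 ≈ 41.50000.

E[X] = 83/2 = 41.50000.


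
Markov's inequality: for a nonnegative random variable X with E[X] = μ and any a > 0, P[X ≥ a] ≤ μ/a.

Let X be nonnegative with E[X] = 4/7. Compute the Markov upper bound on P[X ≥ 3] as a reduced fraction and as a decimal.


μ = E[X] = 4/7, a = 3.
Markov: P[X ≥ 3] ≤ μ/a = (4/7)/3 = 4/21.
Numerically: ≈ 0.19048.
(Since a = 3 > μ = 0.57143, the bound 4/21 is < 1 and informative.)

P[X ≥ 3] ≤ 4/21 ≈ 0.19048.


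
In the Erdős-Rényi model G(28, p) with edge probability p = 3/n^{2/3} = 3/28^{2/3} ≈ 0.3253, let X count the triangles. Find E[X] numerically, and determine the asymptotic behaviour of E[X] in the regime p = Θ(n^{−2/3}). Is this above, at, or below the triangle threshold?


Number of potential triangles: C(28, 3) = 3276.
Each occurs with probability p³ ≈ (0.3253)³ ≈ 3.443878e-02.
By linearity: E[X] = C(28, 3)·p³ ≈ 3276 · 3.443878e-02 ≈ 112.8214.
Since α = 2/3 < 1, p = c/n^{2/3} ≫ 1/n is above the triangle threshold p ~ 1/n. Asymptotically E[X] ~ (c³/6)·n^{3(1−α)} = (3³/6)·n^{1} → ∞; triangles are abundant w.h.p.

E[X] ≈ 112.8214; in regime p = Θ(1/n^{2/3}) E[X] diverges (above the triangle threshold p ~ 1/n).


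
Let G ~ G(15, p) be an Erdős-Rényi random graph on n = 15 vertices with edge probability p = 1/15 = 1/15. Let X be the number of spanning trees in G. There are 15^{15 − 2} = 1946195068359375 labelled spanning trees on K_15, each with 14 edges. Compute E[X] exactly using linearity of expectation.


K_15 has 15^{15 − 2} = 1946195068359375 labelled spanning trees.
For each such spanning tree H, let X_H = 1 if all 14 edges of H are present in G. Then P[X_H = 1] = p^{14} = (1/15)^{14} = 1/29192926025390625.
Summing the indicators: E[X] = Σ_H E[X_H] = 1946195068359375 · p^{14} = 1946195068359375 · 1/29192926025390625 = 1/15.
Numerically: E[X] ≈ 0.0667.

E[X] = 1946195068359375 · (1/15)^{14} = 1/15 ≈ 0.0667.


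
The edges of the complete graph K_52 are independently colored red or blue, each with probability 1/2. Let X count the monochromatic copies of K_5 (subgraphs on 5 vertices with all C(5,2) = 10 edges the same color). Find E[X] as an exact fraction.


Let X = Σ_S X_S over the C(52, 5) = 2598960 subsets S of size 5, where X_S = 1 if the K_5 on S is monochromatic.
For a fixed S, the K_5 on S has C(5, 2) = 10 edges. P[all 10 edges red] = (1/2)^10, and likewise for blue, so P[monochromatic] = 2·(1/2)^10 = 2^{1 − 10} = 1/512.
By linearity: E[X] = C(52, 5) · 2^{1 − 10} = 2598960 · 1/512 = 162435/32.
Numerically: E[X] ≈ 5076.093750.

E[X] = C(52,5)·2^(1−C(5,2)) = 162435/32 ≈ 5076.093750.


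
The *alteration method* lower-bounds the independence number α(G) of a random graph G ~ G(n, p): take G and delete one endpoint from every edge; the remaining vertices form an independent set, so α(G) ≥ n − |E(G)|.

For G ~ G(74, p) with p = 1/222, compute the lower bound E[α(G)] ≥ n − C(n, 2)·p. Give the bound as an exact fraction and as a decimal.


E[|E(G)|] = C(74, 2)·p = 2701 · (1/222) = 73/6.
E[α(G)] ≥ n − E[|E(G)|] = 74 − 73/6 = 371/6.
Numerically: ≈ 61.833333.
(This is only a lower bound; the true E[α(G)] may be larger.)

E[α(G)] ≥ 371/6 ≈ 61.833333.


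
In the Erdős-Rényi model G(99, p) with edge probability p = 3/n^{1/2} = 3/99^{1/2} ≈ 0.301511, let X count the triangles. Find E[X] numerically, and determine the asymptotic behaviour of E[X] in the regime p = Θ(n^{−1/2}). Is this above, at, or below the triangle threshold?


Number of potential triangles: C(99, 3) = 156849.
Each occurs with probability p³ ≈ (0.301511)³ ≈ 2.74101222e-02.
By linearity: E[X] = C(99, 3)·p³ ≈ 156849 · 2.74101222e-02 ≈ 4299.250262.
Since α = 1/2 < 1, p = c/n^{1/2} ≫ 1/n is above the triangle threshold p ~ 1/n. Asymptotically E[X] ~ (c³/6)·n^{3(1−α)} = (3³/6)·n^{1.5} → ∞; triangles are abundant w.h.p.

E[X] ≈ 4299.250262; in regime p = Θ(1/n^{1/2}) E[X] diverges (above the triangle threshold p ~ 1/n).


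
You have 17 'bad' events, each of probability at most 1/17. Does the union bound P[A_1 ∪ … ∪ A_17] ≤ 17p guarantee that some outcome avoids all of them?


Union bound: P[∪_{i=1}^{17} A_i] ≤ Σ_i P[A_i] ≤ 17·p = 17·(1/17) = 1.
Numerically: 1 ≈ 1.000000.
Is 1 < 1? NO.
Since the bound 1 is ≥ 1, the union bound is uninformative here; it does NOT by itself certify existence.

17·p = 1 ≈ 1.000000; existence NOT certified by the union bound.


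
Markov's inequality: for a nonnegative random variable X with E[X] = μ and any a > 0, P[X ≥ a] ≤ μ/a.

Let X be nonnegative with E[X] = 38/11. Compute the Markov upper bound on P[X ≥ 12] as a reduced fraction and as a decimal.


μ = E[X] = 38/11, a = 12.
Markov: P[X ≥ 12] ≤ μ/a = (38/11)/12 = 19/66.
Numerically: ≈ 0.2879.
(Since a = 12 > μ = 3.4545, the bound 19/66 is < 1 and informative.)

P[X ≥ 12] ≤ 19/66 ≈ 0.2879.


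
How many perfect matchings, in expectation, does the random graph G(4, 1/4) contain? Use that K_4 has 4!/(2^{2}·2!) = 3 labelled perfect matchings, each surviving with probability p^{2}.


K_4 has 4!/(2^{2}·2!) = 3 labelled perfect matchings.
For each such perfect matching H, let X_H = 1 if all 2 edges of H are present in G. Then P[X_H = 1] = p^{2} = (1/4)^{2} = 1/16.
By linearity of expectation: E[X] = Σ_H E[X_H] = 3 · p^{2} = 3 · 1/16 = 3/16.
Numerically: E[X] ≈ 0.1875.

E[X] = 3 · (1/4)^{2} = 3/16 ≈ 0.1875.


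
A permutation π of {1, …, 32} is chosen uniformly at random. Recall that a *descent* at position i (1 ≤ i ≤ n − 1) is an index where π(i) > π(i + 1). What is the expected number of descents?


Write X = Σ X_I over i = 1, …, 31, with X_I the indicator of one descent.
There are 31 indicators.
For each fixed i, the pair (π(i), π(i+1)) is a uniformly random ordered pair of distinct values from {1, …, 32}; by symmetry P[π(i) > π(i+1)] = 1/2.
By linearity: E[X] = 31 · (1/2) = (32 − 1) · (1/2) = 31/2 ≈ 15.5000.

E[X] = 31/2 = 15.5000.


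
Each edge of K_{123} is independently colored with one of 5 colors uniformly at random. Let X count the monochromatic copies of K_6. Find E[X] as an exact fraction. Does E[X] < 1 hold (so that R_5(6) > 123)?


E[X] = C(123, 6) · 5^{1 − 15} = 4249404082 · 5^{−14} = 4249404082/6103515625.
As a reduced fraction: E[X] = 4249404082/6103515625 ≈ 0.6962224.
Is E[X] < 1? YES.
Since E[X] < 1, there exists a 5-coloring of K_{123} with no monochromatic K_6; hence R_5(6) > 123.

E[X] = 4249404082/6103515625 ≈ 0.6962224; E[X] < 1, so R_5(6) > 123.


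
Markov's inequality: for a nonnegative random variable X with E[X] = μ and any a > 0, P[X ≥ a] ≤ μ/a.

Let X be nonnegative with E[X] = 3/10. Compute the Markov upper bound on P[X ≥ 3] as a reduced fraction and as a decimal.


μ = E[X] = 3/10, a = 3.
Markov: P[X ≥ 3] ≤ μ/a = (3/10)/3 = 1/10.
Numerically: ≈ 0.100.
(Since a = 3 > μ = 0.300, the bound 1/10 is < 1 and informative.)

P[X ≥ 3] ≤ 1/10 ≈ 0.100.


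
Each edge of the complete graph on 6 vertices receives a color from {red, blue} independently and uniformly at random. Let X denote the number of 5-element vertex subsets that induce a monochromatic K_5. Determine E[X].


Let X = Σ_S X_S over the C(6, 5) = 6 subsets S of size 5, where X_S = 1 if the K_5 on S is monochromatic.
For a fixed S, the K_5 on S has C(5, 2) = 10 edges. P[all 10 edges red] = (1/2)^10, and likewise for blue, so P[monochromatic] = 2·(1/2)^10 = 2^{1 − 10} = 1/512.
By linearity of expectation: E[X] = C(6, 5) · 2^{1 − 10} = 6 · 1/512 = 3/256.
Numerically: E[X] ≈ 0.011719.

E[X] = C(6,5)·2^(1−C(5,2)) = 3/256 ≈ 0.011719.
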